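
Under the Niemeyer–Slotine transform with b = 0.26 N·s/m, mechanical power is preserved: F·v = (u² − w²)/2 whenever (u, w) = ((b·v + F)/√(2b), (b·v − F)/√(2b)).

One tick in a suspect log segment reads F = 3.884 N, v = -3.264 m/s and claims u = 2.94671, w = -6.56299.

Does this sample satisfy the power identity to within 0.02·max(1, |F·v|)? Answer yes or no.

no

F·v = 3.884×(-3.264) = -12.67738 W.
(u² − w²)/2 = (8.68310 − 43.07284)/2 = -17.19487 W.
|Δ| = 4.51749;  2% of max(1, |F·v|) = 0.25355.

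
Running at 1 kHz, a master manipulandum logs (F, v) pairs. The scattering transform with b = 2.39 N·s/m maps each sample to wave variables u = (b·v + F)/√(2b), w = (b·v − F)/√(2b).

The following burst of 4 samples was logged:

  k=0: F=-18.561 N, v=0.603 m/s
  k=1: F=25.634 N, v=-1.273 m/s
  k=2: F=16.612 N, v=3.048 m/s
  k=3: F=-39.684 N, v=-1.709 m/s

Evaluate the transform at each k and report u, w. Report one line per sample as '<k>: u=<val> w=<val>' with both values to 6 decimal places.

k=0: b·v=2.39×0.603=1.441170; √(2b)=2.186321; u=(1.441170+(-18.561))/2.186321=-7.830428, w=(1.441170−(-18.561))/2.186321=9.148780
k=1: b·v=2.39×(-1.273)=-3.042470; √(2b)=2.186321; u=(-3.042470+25.634)/2.186321=10.333125, w=(-3.042470−25.634)/2.186321=-13.116312
k=2: b·v=2.39×3.048=7.284720; √(2b)=2.186321; u=(7.284720+16.612)/2.186321=10.930105, w=(7.284720−16.612)/2.186321=-4.266199
k=3: b·v=2.39×(-1.709)=-4.084510; √(2b)=2.186321; u=(-4.084510+(-39.684))/2.186321=-20.019251, w=(-4.084510−(-39.684))/2.186321=16.282828

0: u=-7.830428 w=9.148780
1: u=10.333125 w=-13.116312
2: u=10.930105 w=-4.266199
3: u=-20.019251 w=16.282828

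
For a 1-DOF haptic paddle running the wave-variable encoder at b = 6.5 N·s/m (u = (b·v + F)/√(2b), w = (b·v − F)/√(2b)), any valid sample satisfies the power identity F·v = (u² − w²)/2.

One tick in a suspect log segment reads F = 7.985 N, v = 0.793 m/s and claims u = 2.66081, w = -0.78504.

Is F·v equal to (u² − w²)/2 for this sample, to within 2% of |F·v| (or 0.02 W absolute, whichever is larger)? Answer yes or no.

F·v = 7.985×0.793 = 6.3321 W.
(u² − w²)/2 = (7.0799 − 0.6163)/2 = 3.2318 W.
|Δ| = 3.1003;  2% of max(1, |F·v|) = 0.1266.

no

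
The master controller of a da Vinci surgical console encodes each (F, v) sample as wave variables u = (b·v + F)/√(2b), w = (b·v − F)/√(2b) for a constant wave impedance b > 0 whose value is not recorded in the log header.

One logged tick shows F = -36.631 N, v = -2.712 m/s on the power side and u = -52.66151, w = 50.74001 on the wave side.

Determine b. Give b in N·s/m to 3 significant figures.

b = 0.251 N·s/m

u + w = -1.9215;  u + w = √(2b)·v, so √(2b) = -1.9215/(-2.712) = 0.7085.
b = (√(2b))²/2 = 0.5020/2 = 0.2510.
(Check via u − w = 2F/√(2b): u − w = -103.4015, 2F/√(2b) = -103.4018.)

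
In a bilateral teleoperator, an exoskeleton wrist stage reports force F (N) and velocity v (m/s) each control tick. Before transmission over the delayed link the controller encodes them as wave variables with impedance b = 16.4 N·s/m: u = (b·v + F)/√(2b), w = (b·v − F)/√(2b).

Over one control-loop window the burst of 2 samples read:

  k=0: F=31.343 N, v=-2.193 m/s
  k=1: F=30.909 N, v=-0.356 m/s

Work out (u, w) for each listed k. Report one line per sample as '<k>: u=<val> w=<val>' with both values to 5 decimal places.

0: u=-0.80707 w=-11.75252
1: u=4.37752 w=-6.41637

k=0: b·v=16.4×(-2.193)=-35.96520; √(2b)=5.72713; u=(-35.96520+31.343)/5.72713=-0.80707, w=(-35.96520−31.343)/5.72713=-11.75252
k=1: b·v=16.4×(-0.356)=-5.83840; √(2b)=5.72713; u=(-5.83840+30.909)/5.72713=4.37752, w=(-5.83840−30.909)/5.72713=-6.41637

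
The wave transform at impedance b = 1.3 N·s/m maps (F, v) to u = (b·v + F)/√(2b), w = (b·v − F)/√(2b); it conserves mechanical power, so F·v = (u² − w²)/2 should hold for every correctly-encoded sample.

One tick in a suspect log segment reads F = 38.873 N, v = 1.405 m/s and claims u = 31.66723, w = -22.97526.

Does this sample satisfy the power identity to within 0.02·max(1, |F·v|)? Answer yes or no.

no

F·v = 38.873×1.405 = 54.61656 W.
(u² − w²)/2 = (1002.81346 − 527.86257)/2 = 237.47544 W.
|Δ| = 182.85888;  2% of max(1, |F·v|) = 1.09233.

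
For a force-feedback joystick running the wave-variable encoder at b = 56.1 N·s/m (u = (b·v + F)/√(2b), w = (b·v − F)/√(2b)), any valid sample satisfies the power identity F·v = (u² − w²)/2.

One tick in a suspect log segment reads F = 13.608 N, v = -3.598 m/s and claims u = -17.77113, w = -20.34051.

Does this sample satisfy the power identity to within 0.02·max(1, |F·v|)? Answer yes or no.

yes

F·v = 13.608×(-3.598) = -48.9616 W.
(u² − w²)/2 = (315.8131 − 413.7363)/2 = -48.9616 W.
|Δ| = 0.0001;  2% of max(1, |F·v|) = 0.9792.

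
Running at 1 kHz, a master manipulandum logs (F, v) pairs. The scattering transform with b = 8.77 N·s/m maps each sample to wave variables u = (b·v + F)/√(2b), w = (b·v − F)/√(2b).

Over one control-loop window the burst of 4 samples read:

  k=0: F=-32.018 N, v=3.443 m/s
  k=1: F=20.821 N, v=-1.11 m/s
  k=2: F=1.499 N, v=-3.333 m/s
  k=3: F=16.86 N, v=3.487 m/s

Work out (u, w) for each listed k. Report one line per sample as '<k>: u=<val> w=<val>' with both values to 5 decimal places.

0: u=-0.43526 w=14.85481
1: u=2.64711 w=-7.29588
2: u=-6.62151 w=-7.33735
3: u=11.32763 w=3.27620

k=0: b·v=8.77×3.443=30.19511; √(2b)=4.18808; u=(30.19511+(-32.018))/4.18808=-0.43526, w=(30.19511−(-32.018))/4.18808=14.85481
k=1: b·v=8.77×(-1.11)=-9.73470; √(2b)=4.18808; u=(-9.73470+20.821)/4.18808=2.64711, w=(-9.73470−20.821)/4.18808=-7.29588
k=2: b·v=8.77×(-3.333)=-29.23041; √(2b)=4.18808; u=(-29.23041+1.499)/4.18808=-6.62151, w=(-29.23041−1.499)/4.18808=-7.33735
k=3: b·v=8.77×3.487=30.58099; √(2b)=4.18808; u=(30.58099+16.86)/4.18808=11.32763, w=(30.58099−16.86)/4.18808=3.27620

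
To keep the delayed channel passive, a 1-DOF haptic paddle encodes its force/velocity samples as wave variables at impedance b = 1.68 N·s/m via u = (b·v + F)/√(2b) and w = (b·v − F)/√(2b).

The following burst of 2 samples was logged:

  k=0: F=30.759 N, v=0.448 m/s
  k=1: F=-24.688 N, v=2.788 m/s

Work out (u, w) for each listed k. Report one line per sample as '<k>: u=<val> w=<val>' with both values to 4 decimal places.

k=0: b·v=1.68×0.448=0.7526; √(2b)=1.8330; u=(0.7526+30.759)/1.8330=17.1910, w=(0.7526−30.759)/1.8330=-16.3698
k=1: b·v=1.68×2.788=4.6838; √(2b)=1.8330; u=(4.6838+(-24.688))/1.8330=-10.9132, w=(4.6838−(-24.688))/1.8330=16.0237

0: u=17.1910 w=-16.3698
1: u=-10.9132 w=16.0237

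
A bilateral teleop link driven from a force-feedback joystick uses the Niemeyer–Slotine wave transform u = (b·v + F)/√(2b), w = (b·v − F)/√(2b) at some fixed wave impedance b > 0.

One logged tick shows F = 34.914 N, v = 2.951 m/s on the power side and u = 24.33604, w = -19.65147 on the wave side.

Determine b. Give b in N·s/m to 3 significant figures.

u + w = 4.6846;  u + w = √(2b)·v, so √(2b) = 4.6846/2.951 = 1.5875.
b = (√(2b))²/2 = 2.5200/2 = 1.2600.
(Check via u − w = 2F/√(2b): u − w = 43.9875, 2F/√(2b) = 43.9875.)

b = 1.26 N·s/m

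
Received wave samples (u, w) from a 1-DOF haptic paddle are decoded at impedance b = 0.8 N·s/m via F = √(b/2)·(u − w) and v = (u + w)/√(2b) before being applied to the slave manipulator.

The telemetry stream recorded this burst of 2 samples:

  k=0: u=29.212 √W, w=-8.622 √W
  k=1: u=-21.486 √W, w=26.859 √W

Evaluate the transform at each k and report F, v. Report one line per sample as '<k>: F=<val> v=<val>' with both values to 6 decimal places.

k=0: u−w=37.834000, u+w=20.590000; √(b/2)=0.632456, √(2b)=1.264911; F=0.632456×37.834=23.928323, v=20.590000/1.264911=16.277824
k=1: u−w=-48.345000, u+w=5.373000; √(b/2)=0.632456, √(2b)=1.264911; F=0.632456×(-48.345)=-30.576063, v=5.373000/1.264911=4.247729

0: F=23.928323 v=16.277824
1: F=-30.576063 v=4.247729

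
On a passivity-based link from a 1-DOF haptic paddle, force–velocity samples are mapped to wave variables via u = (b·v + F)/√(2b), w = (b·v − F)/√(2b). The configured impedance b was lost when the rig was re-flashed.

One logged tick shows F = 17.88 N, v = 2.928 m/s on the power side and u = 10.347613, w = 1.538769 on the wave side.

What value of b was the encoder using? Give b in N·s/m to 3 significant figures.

b = 8.24 N·s/m

u + w = 11.886382;  u + w = √(2b)·v, so √(2b) = 11.886382/2.928 = 4.059557.
b = (√(2b))²/2 = 16.480001/2 = 8.240000.
(Check via u − w = 2F/√(2b): u − w = 8.808844, 2F/√(2b) = 8.808844.)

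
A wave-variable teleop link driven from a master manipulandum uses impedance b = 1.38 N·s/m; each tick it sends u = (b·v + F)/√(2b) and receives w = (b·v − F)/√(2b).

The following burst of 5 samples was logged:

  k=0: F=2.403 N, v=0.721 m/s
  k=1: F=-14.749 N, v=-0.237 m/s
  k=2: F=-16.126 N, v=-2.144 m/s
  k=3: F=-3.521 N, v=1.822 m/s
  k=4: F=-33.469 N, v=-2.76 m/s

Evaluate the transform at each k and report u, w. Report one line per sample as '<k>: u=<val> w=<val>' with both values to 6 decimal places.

k=0: b·v=1.38×0.721=0.994980; √(2b)=1.661325; u=(0.994980+2.403)/1.661325=2.045344, w=(0.994980−2.403)/1.661325=-0.847528
k=1: b·v=1.38×(-0.237)=-0.327060; √(2b)=1.661325; u=(-0.327060+(-14.749))/1.661325=-9.074722, w=(-0.327060−(-14.749))/1.661325=8.680988
k=2: b·v=1.38×(-2.144)=-2.958720; √(2b)=1.661325; u=(-2.958720+(-16.126))/1.661325=-11.487651, w=(-2.958720−(-16.126))/1.661325=7.925771
k=3: b·v=1.38×1.822=2.514360; √(2b)=1.661325; u=(2.514360+(-3.521))/1.661325=-0.605926, w=(2.514360−(-3.521))/1.661325=3.632860
k=4: b·v=1.38×(-2.76)=-3.808800; √(2b)=1.661325; u=(-3.808800+(-33.469))/1.661325=-22.438599, w=(-3.808800−(-33.469))/1.661325=17.853342

0: u=2.045344 w=-0.847528
1: u=-9.074722 w=8.680988
2: u=-11.487651 w=7.925771
3: u=-0.605926 w=3.632860
4: u=-22.438599 w=17.853342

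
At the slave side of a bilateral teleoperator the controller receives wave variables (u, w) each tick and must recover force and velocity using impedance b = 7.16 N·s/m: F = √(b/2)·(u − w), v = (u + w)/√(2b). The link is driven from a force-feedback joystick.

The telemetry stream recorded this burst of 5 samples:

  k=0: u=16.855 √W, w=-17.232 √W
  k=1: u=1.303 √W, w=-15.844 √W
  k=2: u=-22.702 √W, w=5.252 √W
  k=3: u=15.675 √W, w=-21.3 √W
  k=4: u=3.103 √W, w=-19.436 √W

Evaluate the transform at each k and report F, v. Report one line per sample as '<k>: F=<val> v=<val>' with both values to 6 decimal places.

k=0: u−w=34.087000, u+w=-0.377000; √(b/2)=1.892089, √(2b)=3.784178; F=1.892089×34.087=64.495631, v=-0.377000/3.784178=-0.099625
k=1: u−w=17.147000, u+w=-14.541000; √(b/2)=1.892089, √(2b)=3.784178; F=1.892089×17.147=32.443647, v=-14.541000/3.784178=-3.842579
k=2: u−w=-27.954000, u+w=-17.450000; √(b/2)=1.892089, √(2b)=3.784178; F=1.892089×(-27.954)=-52.891450, v=-17.450000/3.784178=-4.611306
k=3: u−w=36.975000, u+w=-5.625000; √(b/2)=1.892089, √(2b)=3.784178; F=1.892089×36.975=69.959983, v=-5.625000/3.784178=-1.486452
k=4: u−w=22.539000, u+w=-16.333000; √(b/2)=1.892089, √(2b)=3.784178; F=1.892089×22.539=42.645789, v=-16.333000/3.784178=-4.316129

0: F=64.495631 v=-0.099625
1: F=32.443647 v=-3.842579
2: F=-52.891450 v=-4.611306
3: F=69.959983 v=-1.486452
4: F=42.645789 v=-4.316129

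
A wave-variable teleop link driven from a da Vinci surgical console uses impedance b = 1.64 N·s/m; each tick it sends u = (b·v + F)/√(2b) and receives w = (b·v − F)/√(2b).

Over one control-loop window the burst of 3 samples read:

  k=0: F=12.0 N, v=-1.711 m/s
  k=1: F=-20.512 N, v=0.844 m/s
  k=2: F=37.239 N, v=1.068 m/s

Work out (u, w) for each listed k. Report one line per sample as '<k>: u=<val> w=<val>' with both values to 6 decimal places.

0: u=5.076515 w=-8.175268
1: u=-10.561583 w=12.090132
2: u=21.528913 w=-19.594683

k=0: b·v=1.64×(-1.711)=-2.806040; √(2b)=1.811077; u=(-2.806040+12.0)/1.811077=5.076515, w=(-2.806040−12.0)/1.811077=-8.175268
k=1: b·v=1.64×0.844=1.384160; √(2b)=1.811077; u=(1.384160+(-20.512))/1.811077=-10.561583, w=(1.384160−(-20.512))/1.811077=12.090132
k=2: b·v=1.64×1.068=1.751520; √(2b)=1.811077; u=(1.751520+37.239)/1.811077=21.528913, w=(1.751520−37.239)/1.811077=-19.594683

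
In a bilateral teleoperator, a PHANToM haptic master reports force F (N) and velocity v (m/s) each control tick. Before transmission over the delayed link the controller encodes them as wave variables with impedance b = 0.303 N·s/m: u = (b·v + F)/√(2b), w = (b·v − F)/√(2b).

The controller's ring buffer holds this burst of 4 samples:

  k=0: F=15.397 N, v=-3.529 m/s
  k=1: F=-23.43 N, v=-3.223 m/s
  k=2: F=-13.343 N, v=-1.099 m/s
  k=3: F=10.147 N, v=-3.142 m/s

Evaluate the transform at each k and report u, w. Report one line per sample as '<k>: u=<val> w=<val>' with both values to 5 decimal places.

k=0: b·v=0.303×(-3.529)=-1.06929; √(2b)=0.77846; u=(-1.06929+15.397)/0.77846=18.40520, w=(-1.06929−15.397)/0.77846=-21.15239
k=1: b·v=0.303×(-3.223)=-0.97657; √(2b)=0.77846; u=(-0.97657+(-23.43))/0.77846=-31.35237, w=(-0.97657−(-23.43))/0.77846=28.84340
k=2: b·v=0.303×(-1.099)=-0.33300; √(2b)=0.77846; u=(-0.33300+(-13.343))/0.77846=-17.56801, w=(-0.33300−(-13.343))/0.77846=16.71249
k=3: b·v=0.303×(-3.142)=-0.95203; √(2b)=0.77846; u=(-0.95203+10.147)/0.77846=11.81175, w=(-0.95203−10.147)/0.77846=-14.25767

0: u=18.40520 w=-21.15239
1: u=-31.35237 w=28.84340
2: u=-17.56801 w=16.71249
3: u=11.81175 w=-14.25767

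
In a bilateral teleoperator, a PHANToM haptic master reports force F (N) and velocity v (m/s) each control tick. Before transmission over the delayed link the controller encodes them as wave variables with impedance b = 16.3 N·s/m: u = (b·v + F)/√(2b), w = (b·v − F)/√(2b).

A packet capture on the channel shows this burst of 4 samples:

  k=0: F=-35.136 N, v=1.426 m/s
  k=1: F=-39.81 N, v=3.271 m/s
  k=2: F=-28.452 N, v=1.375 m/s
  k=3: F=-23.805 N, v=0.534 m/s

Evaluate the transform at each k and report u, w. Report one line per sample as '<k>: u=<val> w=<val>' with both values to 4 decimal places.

0: u=-2.0828 w=10.2248
1: u=2.3657 w=16.3105
2: u=-1.0578 w=8.9085
3: u=-2.6448 w=5.6937

k=0: b·v=16.3×1.426=23.2438; √(2b)=5.7096; u=(23.2438+(-35.136))/5.7096=-2.0828, w=(23.2438−(-35.136))/5.7096=10.2248
k=1: b·v=16.3×3.271=53.3173; √(2b)=5.7096; u=(53.3173+(-39.81))/5.7096=2.3657, w=(53.3173−(-39.81))/5.7096=16.3105
k=2: b·v=16.3×1.375=22.4125; √(2b)=5.7096; u=(22.4125+(-28.452))/5.7096=-1.0578, w=(22.4125−(-28.452))/5.7096=8.9085
k=3: b·v=16.3×0.534=8.7042; √(2b)=5.7096; u=(8.7042+(-23.805))/5.7096=-2.6448, w=(8.7042−(-23.805))/5.7096=5.6937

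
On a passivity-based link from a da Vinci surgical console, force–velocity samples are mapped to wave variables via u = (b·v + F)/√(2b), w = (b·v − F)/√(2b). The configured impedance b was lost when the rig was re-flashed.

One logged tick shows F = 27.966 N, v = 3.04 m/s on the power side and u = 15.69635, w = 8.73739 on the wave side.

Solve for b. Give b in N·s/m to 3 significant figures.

u + w = 24.4337;  u + w = √(2b)·v, so √(2b) = 24.4337/3.04 = 8.0374.
b = (√(2b))²/2 = 64.6000/2 = 32.3000.
(Check via u − w = 2F/√(2b): u − w = 6.9590, 2F/√(2b) = 6.9590.)

b = 32.3 N·s/m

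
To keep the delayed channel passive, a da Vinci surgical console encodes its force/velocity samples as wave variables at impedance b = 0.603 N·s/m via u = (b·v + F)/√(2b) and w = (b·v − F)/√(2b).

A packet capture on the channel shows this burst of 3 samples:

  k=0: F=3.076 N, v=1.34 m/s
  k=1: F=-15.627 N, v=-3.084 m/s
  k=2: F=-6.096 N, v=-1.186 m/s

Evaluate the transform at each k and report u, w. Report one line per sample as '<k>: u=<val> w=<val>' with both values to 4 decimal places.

0: u=3.5368 w=-2.0652
1: u=-15.9233 w=12.5365
2: u=-6.2022 w=4.8998

k=0: b·v=0.603×1.34=0.8080; √(2b)=1.0982; u=(0.8080+3.076)/1.0982=3.5368, w=(0.8080−3.076)/1.0982=-2.0652
k=1: b·v=0.603×(-3.084)=-1.8597; √(2b)=1.0982; u=(-1.8597+(-15.627))/1.0982=-15.9233, w=(-1.8597−(-15.627))/1.0982=12.5365
k=2: b·v=0.603×(-1.186)=-0.7152; √(2b)=1.0982; u=(-0.7152+(-6.096))/1.0982=-6.2022, w=(-0.7152−(-6.096))/1.0982=4.8998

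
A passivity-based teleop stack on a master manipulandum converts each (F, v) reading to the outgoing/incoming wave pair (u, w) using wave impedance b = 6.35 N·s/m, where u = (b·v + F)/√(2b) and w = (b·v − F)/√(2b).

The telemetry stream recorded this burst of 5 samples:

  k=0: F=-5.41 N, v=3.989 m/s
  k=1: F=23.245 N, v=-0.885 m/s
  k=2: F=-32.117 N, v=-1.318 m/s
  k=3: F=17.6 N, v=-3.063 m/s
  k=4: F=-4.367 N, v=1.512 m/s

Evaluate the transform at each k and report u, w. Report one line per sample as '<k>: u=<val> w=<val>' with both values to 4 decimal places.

k=0: b·v=6.35×3.989=25.3301; √(2b)=3.5637; u=(25.3301+(-5.41))/3.5637=5.5897, w=(25.3301−(-5.41))/3.5637=8.6259
k=1: b·v=6.35×(-0.885)=-5.6197; √(2b)=3.5637; u=(-5.6197+23.245)/3.5637=4.9458, w=(-5.6197−23.245)/3.5637=-8.0996
k=2: b·v=6.35×(-1.318)=-8.3693; √(2b)=3.5637; u=(-8.3693+(-32.117))/3.5637=-11.3607, w=(-8.3693−(-32.117))/3.5637=6.6638
k=3: b·v=6.35×(-3.063)=-19.4501; √(2b)=3.5637; u=(-19.4501+17.6)/3.5637=-0.5191, w=(-19.4501−17.6)/3.5637=-10.3965
k=4: b·v=6.35×1.512=9.6012; √(2b)=3.5637; u=(9.6012+(-4.367))/3.5637=1.4688, w=(9.6012−(-4.367))/3.5637=3.9196

0: u=5.5897 w=8.6259
1: u=4.9458 w=-8.0996
2: u=-11.3607 w=6.6638
3: u=-0.5191 w=-10.3965
4: u=1.4688 w=3.9196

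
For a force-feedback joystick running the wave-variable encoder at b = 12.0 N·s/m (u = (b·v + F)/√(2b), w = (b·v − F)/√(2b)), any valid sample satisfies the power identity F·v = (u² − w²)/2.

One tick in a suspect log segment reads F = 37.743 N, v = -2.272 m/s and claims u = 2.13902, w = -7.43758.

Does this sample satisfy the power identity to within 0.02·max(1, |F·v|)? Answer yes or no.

F·v = 37.743×(-2.272) = -85.7521 W.
(u² − w²)/2 = (4.5754 − 55.3176)/2 = -25.3711 W.
|Δ| = 60.3810;  2% of max(1, |F·v|) = 1.7150.

no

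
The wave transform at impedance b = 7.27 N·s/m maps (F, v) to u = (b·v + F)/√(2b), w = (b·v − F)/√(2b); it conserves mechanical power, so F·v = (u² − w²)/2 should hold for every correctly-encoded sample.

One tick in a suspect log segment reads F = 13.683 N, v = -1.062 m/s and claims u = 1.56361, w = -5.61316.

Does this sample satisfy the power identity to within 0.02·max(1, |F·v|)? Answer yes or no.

yes

F·v = 13.683×(-1.062) = -14.5313 W.
(u² − w²)/2 = (2.4449 − 31.5076)/2 = -14.5313 W.
|Δ| = 0.0000;  2% of max(1, |F·v|) = 0.2906.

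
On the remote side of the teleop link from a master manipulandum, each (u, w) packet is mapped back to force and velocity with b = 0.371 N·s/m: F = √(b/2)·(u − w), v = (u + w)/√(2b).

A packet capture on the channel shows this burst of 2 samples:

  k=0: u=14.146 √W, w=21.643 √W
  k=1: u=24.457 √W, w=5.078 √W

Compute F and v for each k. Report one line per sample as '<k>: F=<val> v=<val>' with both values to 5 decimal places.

0: F=-3.22894 v=41.54776
1: F=8.34648 v=34.28744

k=0: u−w=-7.49700, u+w=35.78900; √(b/2)=0.43070, √(2b)=0.86139; F=0.43070×(-7.497)=-3.22894, v=35.78900/0.86139=41.54776
k=1: u−w=19.37900, u+w=29.53500; √(b/2)=0.43070, √(2b)=0.86139; F=0.43070×19.379=8.34648, v=29.53500/0.86139=34.28744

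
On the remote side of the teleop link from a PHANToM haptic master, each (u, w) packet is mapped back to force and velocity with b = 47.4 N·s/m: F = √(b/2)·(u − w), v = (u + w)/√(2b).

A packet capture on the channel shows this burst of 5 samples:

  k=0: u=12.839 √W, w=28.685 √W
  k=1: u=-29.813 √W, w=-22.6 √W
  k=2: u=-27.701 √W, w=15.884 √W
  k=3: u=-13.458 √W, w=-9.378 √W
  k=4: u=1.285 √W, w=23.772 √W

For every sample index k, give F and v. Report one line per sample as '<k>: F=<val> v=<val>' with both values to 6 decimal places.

0: F=-77.142521 v=4.264764
1: F=-35.114792 v=-5.383130
2: F=-212.183312 v=-1.213677
3: F=-19.862519 v=-2.345394
4: F=-109.472666 v=2.573504

k=0: u−w=-15.846000, u+w=41.524000; √(b/2)=4.868265, √(2b)=9.736529; F=4.868265×(-15.846)=-77.142521, v=41.524000/9.736529=4.264764
k=1: u−w=-7.213000, u+w=-52.413000; √(b/2)=4.868265, √(2b)=9.736529; F=4.868265×(-7.213)=-35.114792, v=-52.413000/9.736529=-5.383130
k=2: u−w=-43.585000, u+w=-11.817000; √(b/2)=4.868265, √(2b)=9.736529; F=4.868265×(-43.585)=-212.183312, v=-11.817000/9.736529=-1.213677
k=3: u−w=-4.080000, u+w=-22.836000; √(b/2)=4.868265, √(2b)=9.736529; F=4.868265×(-4.08)=-19.862519, v=-22.836000/9.736529=-2.345394
k=4: u−w=-22.487000, u+w=25.057000; √(b/2)=4.868265, √(2b)=9.736529; F=4.868265×(-22.487)=-109.472666, v=25.057000/9.736529=2.573504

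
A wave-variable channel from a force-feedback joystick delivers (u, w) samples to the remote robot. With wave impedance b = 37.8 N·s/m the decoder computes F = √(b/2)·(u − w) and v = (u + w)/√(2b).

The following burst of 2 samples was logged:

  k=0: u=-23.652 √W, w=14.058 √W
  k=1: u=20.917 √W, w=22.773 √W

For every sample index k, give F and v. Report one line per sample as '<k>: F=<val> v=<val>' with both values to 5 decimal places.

0: F=-163.94095 v=-1.10341
1: F=-8.06880 v=5.02483

k=0: u−w=-37.71000, u+w=-9.59400; √(b/2)=4.34741, √(2b)=8.69483; F=4.34741×(-37.71)=-163.94095, v=-9.59400/8.69483=-1.10341
k=1: u−w=-1.85600, u+w=43.69000; √(b/2)=4.34741, √(2b)=8.69483; F=4.34741×(-1.856)=-8.06880, v=43.69000/8.69483=5.02483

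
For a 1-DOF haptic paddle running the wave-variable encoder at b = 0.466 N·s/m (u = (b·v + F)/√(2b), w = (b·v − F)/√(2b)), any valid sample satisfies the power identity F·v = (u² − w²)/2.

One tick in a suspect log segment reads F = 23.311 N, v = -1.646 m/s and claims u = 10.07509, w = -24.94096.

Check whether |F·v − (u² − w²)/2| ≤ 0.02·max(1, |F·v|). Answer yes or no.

no

F·v = 23.311×(-1.646) = -38.36991 W.
(u² − w²)/2 = (101.50744 − 622.05149)/2 = -260.27202 W.
|Δ| = 221.90212;  2% of max(1, |F·v|) = 0.76740.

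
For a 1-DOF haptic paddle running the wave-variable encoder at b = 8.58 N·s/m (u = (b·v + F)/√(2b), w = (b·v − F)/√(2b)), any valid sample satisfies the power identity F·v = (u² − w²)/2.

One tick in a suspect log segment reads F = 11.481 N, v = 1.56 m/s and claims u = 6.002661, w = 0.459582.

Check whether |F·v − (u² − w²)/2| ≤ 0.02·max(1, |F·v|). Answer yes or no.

F·v = 11.481×1.56 = 17.910360 W.
(u² − w²)/2 = (36.031939 − 0.211216)/2 = 17.910362 W.
|Δ| = 0.000002;  2% of max(1, |F·v|) = 0.358207.

yes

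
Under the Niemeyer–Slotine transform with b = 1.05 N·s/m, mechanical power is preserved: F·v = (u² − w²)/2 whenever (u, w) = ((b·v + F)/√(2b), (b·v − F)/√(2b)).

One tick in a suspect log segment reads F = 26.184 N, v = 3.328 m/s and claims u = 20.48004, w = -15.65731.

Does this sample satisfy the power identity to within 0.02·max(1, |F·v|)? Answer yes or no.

yes

F·v = 26.184×3.328 = 87.14035 W.
(u² − w²)/2 = (419.43204 − 245.15136)/2 = 87.14034 W.
|Δ| = 0.00001;  2% of max(1, |F·v|) = 1.74281.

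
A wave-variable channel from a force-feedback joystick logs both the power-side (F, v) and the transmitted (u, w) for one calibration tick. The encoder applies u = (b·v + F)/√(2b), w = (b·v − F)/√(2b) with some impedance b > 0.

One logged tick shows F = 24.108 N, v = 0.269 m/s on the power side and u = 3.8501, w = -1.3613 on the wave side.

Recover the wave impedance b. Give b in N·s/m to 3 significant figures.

b = 42.8 N·s/m

u + w = 2.4888;  u + w = √(2b)·v, so √(2b) = 2.4888/0.269 = 9.2520.
b = (√(2b))²/2 = 85.6003/2 = 42.8002.
(Check via u − w = 2F/√(2b): u − w = 5.2114, 2F/√(2b) = 5.2114.)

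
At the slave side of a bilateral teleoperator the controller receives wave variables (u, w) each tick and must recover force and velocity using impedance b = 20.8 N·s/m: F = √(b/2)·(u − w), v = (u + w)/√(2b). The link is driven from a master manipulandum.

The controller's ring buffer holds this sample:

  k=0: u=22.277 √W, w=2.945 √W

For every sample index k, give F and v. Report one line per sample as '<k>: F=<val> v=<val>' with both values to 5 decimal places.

0: F=62.34383 v=3.91051

k=0: u−w=19.33200, u+w=25.22200; √(b/2)=3.22490, √(2b)=6.44981; F=3.22490×19.332=62.34383, v=25.22200/6.44981=3.91051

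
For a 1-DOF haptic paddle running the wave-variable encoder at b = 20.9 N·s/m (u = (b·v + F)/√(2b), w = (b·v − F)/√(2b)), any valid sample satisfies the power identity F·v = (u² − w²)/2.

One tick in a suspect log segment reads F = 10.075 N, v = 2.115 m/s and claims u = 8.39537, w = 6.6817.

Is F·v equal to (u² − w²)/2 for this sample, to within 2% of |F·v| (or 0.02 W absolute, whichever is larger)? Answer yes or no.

F·v = 10.075×2.115 = 21.30862 W.
(u² − w²)/2 = (70.48224 − 44.64511)/2 = 12.91856 W.
|Δ| = 8.39006;  2% of max(1, |F·v|) = 0.42617.

no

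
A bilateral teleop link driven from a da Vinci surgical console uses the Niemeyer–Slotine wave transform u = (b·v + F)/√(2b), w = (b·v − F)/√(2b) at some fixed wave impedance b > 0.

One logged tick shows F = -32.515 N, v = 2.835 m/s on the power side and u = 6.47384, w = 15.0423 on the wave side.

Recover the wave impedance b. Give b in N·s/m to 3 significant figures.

u + w = 21.5161;  u + w = √(2b)·v, so √(2b) = 21.5161/2.835 = 7.5895.
b = (√(2b))²/2 = 57.6000/2 = 28.8000.
(Check via u − w = 2F/√(2b): u − w = -8.5685, 2F/√(2b) = -8.5685.)

b = 28.8 N·s/m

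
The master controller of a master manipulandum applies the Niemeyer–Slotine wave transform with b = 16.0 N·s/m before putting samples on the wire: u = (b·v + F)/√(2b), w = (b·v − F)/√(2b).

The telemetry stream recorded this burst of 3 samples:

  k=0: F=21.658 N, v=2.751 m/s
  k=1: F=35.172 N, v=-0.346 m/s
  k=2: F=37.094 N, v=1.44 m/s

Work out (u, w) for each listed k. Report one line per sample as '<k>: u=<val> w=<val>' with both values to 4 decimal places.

0: u=11.6096 w=3.9524
1: u=5.2390 w=-7.1962
2: u=10.6303 w=-2.4844

k=0: b·v=16.0×2.751=44.0160; √(2b)=5.6569; u=(44.0160+21.658)/5.6569=11.6096, w=(44.0160−21.658)/5.6569=3.9524
k=1: b·v=16.0×(-0.346)=-5.5360; √(2b)=5.6569; u=(-5.5360+35.172)/5.6569=5.2390, w=(-5.5360−35.172)/5.6569=-7.1962
k=2: b·v=16.0×1.44=23.0400; √(2b)=5.6569; u=(23.0400+37.094)/5.6569=10.6303, w=(23.0400−37.094)/5.6569=-2.4844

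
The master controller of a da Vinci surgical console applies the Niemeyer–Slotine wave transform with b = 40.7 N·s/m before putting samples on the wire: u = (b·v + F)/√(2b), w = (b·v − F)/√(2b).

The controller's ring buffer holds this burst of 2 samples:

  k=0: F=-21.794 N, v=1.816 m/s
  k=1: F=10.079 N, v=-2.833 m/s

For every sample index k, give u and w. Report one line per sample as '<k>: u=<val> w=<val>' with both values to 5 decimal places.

0: u=5.77655 w=10.60775
1: u=-11.66281 w=-13.89707

k=0: b·v=40.7×1.816=73.91120; √(2b)=9.02219; u=(73.91120+(-21.794))/9.02219=5.77655, w=(73.91120−(-21.794))/9.02219=10.60775
k=1: b·v=40.7×(-2.833)=-115.30310; √(2b)=9.02219; u=(-115.30310+10.079)/9.02219=-11.66281, w=(-115.30310−10.079)/9.02219=-13.89707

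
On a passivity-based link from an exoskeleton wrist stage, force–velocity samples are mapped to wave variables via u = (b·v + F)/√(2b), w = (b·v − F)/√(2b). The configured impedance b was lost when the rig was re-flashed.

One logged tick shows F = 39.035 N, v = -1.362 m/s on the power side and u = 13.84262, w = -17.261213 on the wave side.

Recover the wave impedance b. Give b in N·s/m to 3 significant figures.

b = 3.15 N·s/m

u + w = -3.418593;  u + w = √(2b)·v, so √(2b) = -3.418593/(-1.362) = 2.509980.
b = (√(2b))²/2 = 6.300000/2 = 3.150000.
(Check via u − w = 2F/√(2b): u − w = 31.103833, 2F/√(2b) = 31.103831.)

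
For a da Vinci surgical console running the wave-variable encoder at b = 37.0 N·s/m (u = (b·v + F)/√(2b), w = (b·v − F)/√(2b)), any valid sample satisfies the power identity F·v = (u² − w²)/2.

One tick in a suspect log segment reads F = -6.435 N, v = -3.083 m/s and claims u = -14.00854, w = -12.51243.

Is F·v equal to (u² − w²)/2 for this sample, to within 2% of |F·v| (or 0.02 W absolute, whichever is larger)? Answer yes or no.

F·v = (-6.435)×(-3.083) = 19.83910 W.
(u² − w²)/2 = (196.23919 − 156.56090)/2 = 19.83914 W.
|Δ| = 0.00004;  2% of max(1, |F·v|) = 0.39678.

yes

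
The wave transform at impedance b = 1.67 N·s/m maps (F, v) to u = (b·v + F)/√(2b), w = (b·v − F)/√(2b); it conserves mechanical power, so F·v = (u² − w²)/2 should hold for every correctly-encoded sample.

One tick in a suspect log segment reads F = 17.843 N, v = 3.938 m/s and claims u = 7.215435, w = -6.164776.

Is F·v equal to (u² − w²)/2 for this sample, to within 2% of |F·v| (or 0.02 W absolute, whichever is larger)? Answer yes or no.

no

F·v = 17.843×3.938 = 70.265734 W.
(u² − w²)/2 = (52.062502 − 38.004463)/2 = 7.029020 W.
|Δ| = 63.236714;  2% of max(1, |F·v|) = 1.405315.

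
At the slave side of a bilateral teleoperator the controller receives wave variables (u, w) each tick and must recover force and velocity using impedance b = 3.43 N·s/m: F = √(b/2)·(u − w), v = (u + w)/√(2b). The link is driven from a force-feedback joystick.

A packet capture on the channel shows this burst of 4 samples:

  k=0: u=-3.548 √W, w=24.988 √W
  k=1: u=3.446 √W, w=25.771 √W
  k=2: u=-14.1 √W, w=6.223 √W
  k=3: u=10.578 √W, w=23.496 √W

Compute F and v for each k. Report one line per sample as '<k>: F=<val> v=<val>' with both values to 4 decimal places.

0: F=-37.3702 v=8.1858
1: F=-29.2364 v=11.1551
2: F=-26.6146 v=-3.0075
3: F=-16.9172 v=13.0095

k=0: u−w=-28.5360, u+w=21.4400; √(b/2)=1.3096, √(2b)=2.6192; F=1.3096×(-28.536)=-37.3702, v=21.4400/2.6192=8.1858
k=1: u−w=-22.3250, u+w=29.2170; √(b/2)=1.3096, √(2b)=2.6192; F=1.3096×(-22.325)=-29.2364, v=29.2170/2.6192=11.1551
k=2: u−w=-20.3230, u+w=-7.8770; √(b/2)=1.3096, √(2b)=2.6192; F=1.3096×(-20.323)=-26.6146, v=-7.8770/2.6192=-3.0075
k=3: u−w=-12.9180, u+w=34.0740; √(b/2)=1.3096, √(2b)=2.6192; F=1.3096×(-12.918)=-16.9172, v=34.0740/2.6192=13.0095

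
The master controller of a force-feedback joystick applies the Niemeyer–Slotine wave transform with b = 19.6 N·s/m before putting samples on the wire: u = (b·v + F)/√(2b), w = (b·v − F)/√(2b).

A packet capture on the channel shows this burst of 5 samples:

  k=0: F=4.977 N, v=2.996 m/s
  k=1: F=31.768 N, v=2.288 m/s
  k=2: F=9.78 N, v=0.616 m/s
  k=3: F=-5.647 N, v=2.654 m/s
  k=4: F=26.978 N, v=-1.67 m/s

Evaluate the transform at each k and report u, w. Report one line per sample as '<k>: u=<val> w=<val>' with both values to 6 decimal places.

0: u=10.173886 w=8.584041
1: u=12.236531 w=2.088615
2: u=3.490438 w=0.366332
3: u=7.406400 w=9.210268
4: u=-0.919024 w=-9.536830

k=0: b·v=19.6×2.996=58.721600; √(2b)=6.260990; u=(58.721600+4.977)/6.260990=10.173886, w=(58.721600−4.977)/6.260990=8.584041
k=1: b·v=19.6×2.288=44.844800; √(2b)=6.260990; u=(44.844800+31.768)/6.260990=12.236531, w=(44.844800−31.768)/6.260990=2.088615
k=2: b·v=19.6×0.616=12.073600; √(2b)=6.260990; u=(12.073600+9.78)/6.260990=3.490438, w=(12.073600−9.78)/6.260990=0.366332
k=3: b·v=19.6×2.654=52.018400; √(2b)=6.260990; u=(52.018400+(-5.647))/6.260990=7.406400, w=(52.018400−(-5.647))/6.260990=9.210268
k=4: b·v=19.6×(-1.67)=-32.732000; √(2b)=6.260990; u=(-32.732000+26.978)/6.260990=-0.919024, w=(-32.732000−26.978)/6.260990=-9.536830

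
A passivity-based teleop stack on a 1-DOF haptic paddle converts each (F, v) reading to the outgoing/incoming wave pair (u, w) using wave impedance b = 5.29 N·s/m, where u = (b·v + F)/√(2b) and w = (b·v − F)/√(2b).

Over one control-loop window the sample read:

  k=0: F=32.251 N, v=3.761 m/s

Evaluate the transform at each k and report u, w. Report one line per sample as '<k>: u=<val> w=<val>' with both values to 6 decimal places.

0: u=16.031860 w=-3.798488

k=0: b·v=5.29×3.761=19.895690; √(2b)=3.252691; u=(19.895690+32.251)/3.252691=16.031860, w=(19.895690−32.251)/3.252691=-3.798488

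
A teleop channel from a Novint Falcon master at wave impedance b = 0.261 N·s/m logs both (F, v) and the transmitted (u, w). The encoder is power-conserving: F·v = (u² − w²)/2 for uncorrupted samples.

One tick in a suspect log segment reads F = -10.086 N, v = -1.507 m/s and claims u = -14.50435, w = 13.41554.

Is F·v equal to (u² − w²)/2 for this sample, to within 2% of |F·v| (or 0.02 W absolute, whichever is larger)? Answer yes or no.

yes

F·v = (-10.086)×(-1.507) = 15.19960 W.
(u² − w²)/2 = (210.37617 − 179.97671)/2 = 15.19973 W.
|Δ| = 0.00013;  2% of max(1, |F·v|) = 0.30399.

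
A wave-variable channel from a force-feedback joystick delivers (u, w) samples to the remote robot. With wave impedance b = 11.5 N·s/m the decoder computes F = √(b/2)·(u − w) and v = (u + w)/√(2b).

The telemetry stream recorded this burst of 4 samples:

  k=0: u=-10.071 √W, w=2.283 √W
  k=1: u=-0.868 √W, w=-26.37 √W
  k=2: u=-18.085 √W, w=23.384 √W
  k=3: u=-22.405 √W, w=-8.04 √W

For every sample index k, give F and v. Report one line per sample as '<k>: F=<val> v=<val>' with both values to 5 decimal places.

0: F=-29.62385 v=-1.62391
1: F=61.15165 v=-5.67952
2: F=-99.43917 v=1.10492
3: F=-34.44606 v=-6.34822

k=0: u−w=-12.35400, u+w=-7.78800; √(b/2)=2.39792, √(2b)=4.79583; F=2.39792×(-12.354)=-29.62385, v=-7.78800/4.79583=-1.62391
k=1: u−w=25.50200, u+w=-27.23800; √(b/2)=2.39792, √(2b)=4.79583; F=2.39792×25.502=61.15165, v=-27.23800/4.79583=-5.67952
k=2: u−w=-41.46900, u+w=5.29900; √(b/2)=2.39792, √(2b)=4.79583; F=2.39792×(-41.469)=-99.43917, v=5.29900/4.79583=1.10492
k=3: u−w=-14.36500, u+w=-30.44500; √(b/2)=2.39792, √(2b)=4.79583; F=2.39792×(-14.365)=-34.44606, v=-30.44500/4.79583=-6.34822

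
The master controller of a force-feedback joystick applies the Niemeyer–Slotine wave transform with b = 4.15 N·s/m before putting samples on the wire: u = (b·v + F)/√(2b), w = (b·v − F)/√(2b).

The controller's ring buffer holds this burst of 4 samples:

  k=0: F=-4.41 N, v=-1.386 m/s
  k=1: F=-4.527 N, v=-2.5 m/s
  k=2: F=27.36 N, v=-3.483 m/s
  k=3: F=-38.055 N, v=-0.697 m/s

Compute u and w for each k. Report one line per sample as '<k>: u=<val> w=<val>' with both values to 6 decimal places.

0: u=-3.527247 w=-0.465780
1: u=-5.172560 w=-2.029870
2: u=4.479582 w=-14.514007
3: u=-14.213102 w=12.205065

k=0: b·v=4.15×(-1.386)=-5.751900; √(2b)=2.880972; u=(-5.751900+(-4.41))/2.880972=-3.527247, w=(-5.751900−(-4.41))/2.880972=-0.465780
k=1: b·v=4.15×(-2.5)=-10.375000; √(2b)=2.880972; u=(-10.375000+(-4.527))/2.880972=-5.172560, w=(-10.375000−(-4.527))/2.880972=-2.029870
k=2: b·v=4.15×(-3.483)=-14.454450; √(2b)=2.880972; u=(-14.454450+27.36)/2.880972=4.479582, w=(-14.454450−27.36)/2.880972=-14.514007
k=3: b·v=4.15×(-0.697)=-2.892550; √(2b)=2.880972; u=(-2.892550+(-38.055))/2.880972=-14.213102, w=(-2.892550−(-38.055))/2.880972=12.205065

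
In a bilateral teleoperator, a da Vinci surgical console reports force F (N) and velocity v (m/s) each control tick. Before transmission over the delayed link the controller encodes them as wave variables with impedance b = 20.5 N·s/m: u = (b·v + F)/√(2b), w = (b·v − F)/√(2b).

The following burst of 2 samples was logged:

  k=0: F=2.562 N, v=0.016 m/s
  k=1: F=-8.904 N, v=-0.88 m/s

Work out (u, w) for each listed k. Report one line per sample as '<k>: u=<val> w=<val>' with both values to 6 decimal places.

k=0: b·v=20.5×0.016=0.328000; √(2b)=6.403124; u=(0.328000+2.562)/6.403124=0.451342, w=(0.328000−2.562)/6.403124=-0.348892
k=1: b·v=20.5×(-0.88)=-18.040000; √(2b)=6.403124; u=(-18.040000+(-8.904))/6.403124=-4.207946, w=(-18.040000−(-8.904))/6.403124=-1.426803

0: u=0.451342 w=-0.348892
1: u=-4.207946 w=-1.426803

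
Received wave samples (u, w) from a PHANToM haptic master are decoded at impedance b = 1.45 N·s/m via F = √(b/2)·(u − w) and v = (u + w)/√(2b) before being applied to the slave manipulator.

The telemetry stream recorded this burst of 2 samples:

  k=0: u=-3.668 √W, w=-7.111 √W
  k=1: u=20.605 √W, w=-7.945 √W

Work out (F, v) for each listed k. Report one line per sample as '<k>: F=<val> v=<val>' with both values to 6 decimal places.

0: F=2.931609 v=-6.329647
1: F=24.309449 v=7.434208

k=0: u−w=3.443000, u+w=-10.779000; √(b/2)=0.851469, √(2b)=1.702939; F=0.851469×3.443=2.931609, v=-10.779000/1.702939=-6.329647
k=1: u−w=28.550000, u+w=12.660000; √(b/2)=0.851469, √(2b)=1.702939; F=0.851469×28.55=24.309449, v=12.660000/1.702939=7.434208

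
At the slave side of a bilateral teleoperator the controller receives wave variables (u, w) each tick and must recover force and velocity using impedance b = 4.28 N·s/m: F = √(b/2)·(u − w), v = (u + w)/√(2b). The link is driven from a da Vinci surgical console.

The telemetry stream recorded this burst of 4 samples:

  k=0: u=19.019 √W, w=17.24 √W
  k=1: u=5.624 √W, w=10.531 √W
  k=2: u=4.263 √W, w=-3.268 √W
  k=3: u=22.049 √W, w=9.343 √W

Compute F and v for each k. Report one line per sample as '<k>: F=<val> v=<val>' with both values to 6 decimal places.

0: F=2.602453 v=12.393071
1: F=-7.178322 v=5.521665
2: F=11.016903 v=0.340084
3: F=18.587276 v=10.729565

k=0: u−w=1.779000, u+w=36.259000; √(b/2)=1.462874, √(2b)=2.925748; F=1.462874×1.779=2.602453, v=36.259000/2.925748=12.393071
k=1: u−w=-4.907000, u+w=16.155000; √(b/2)=1.462874, √(2b)=2.925748; F=1.462874×(-4.907)=-7.178322, v=16.155000/2.925748=5.521665
k=2: u−w=7.531000, u+w=0.995000; √(b/2)=1.462874, √(2b)=2.925748; F=1.462874×7.531=11.016903, v=0.995000/2.925748=0.340084
k=3: u−w=12.706000, u+w=31.392000; √(b/2)=1.462874, √(2b)=2.925748; F=1.462874×12.706=18.587276, v=31.392000/2.925748=10.729565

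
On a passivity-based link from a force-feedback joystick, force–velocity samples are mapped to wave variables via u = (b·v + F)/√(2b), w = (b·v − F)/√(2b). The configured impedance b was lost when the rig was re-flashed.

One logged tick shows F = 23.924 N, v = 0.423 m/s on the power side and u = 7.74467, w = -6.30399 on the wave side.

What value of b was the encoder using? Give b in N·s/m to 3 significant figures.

b = 5.8 N·s/m

u + w = 1.4407;  u + w = √(2b)·v, so √(2b) = 1.4407/0.423 = 3.4059.
b = (√(2b))²/2 = 11.5999/2 = 5.8000.
(Check via u − w = 2F/√(2b): u − w = 14.0487, 2F/√(2b) = 14.0487.)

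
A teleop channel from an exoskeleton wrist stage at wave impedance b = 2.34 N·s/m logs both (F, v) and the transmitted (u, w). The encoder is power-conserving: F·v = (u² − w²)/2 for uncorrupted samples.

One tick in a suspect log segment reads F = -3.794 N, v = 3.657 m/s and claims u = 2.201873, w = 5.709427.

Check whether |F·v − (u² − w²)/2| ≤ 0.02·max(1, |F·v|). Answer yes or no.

F·v = (-3.794)×3.657 = -13.874658 W.
(u² − w²)/2 = (4.848245 − 32.597557)/2 = -13.874656 W.
|Δ| = 0.000002;  2% of max(1, |F·v|) = 0.277493.

yes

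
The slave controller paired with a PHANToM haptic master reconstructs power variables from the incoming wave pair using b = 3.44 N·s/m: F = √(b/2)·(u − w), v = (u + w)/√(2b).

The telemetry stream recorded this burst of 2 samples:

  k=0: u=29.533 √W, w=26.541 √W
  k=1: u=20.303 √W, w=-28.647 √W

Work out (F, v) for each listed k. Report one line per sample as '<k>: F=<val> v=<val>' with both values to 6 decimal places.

k=0: u−w=2.992000, u+w=56.074000; √(b/2)=1.311488, √(2b)=2.622975; F=1.311488×2.992=3.923971, v=56.074000/2.622975=21.378012
k=1: u−w=48.950000, u+w=-8.344000; √(b/2)=1.311488, √(2b)=2.622975; F=1.311488×48.95=64.197323, v=-8.344000/2.622975=-3.181120

0: F=3.923971 v=21.378012
1: F=64.197323 v=-3.181120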